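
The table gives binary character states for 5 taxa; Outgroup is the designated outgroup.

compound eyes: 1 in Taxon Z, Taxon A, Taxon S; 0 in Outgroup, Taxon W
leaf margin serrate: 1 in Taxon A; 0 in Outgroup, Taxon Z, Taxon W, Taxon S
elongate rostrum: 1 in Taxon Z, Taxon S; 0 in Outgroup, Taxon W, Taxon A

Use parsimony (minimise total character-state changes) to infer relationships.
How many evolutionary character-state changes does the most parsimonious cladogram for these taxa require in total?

The outgroup has state '0' for every character, so '1' is the derived state throughout.
compound eyes (derived state '1') is shared by Taxon A, Taxon S, and Taxon Z — a synapomorphy uniting that clade.
leaf margin serrate: derived state '1' in Taxon A only — an autapomorphy, so it tells us nothing about relationships among taxa.
elongate rostrum (derived state '1') is shared by Taxon S and Taxon Z — a synapomorphy uniting that clade.
Most parsimonious ingroup topology: (Taxon W,(Taxon A,(Taxon Z,Taxon S))).
Changes per character on this tree: compound eyes: 1; leaf margin serrate: 1; elongate rostrum: 1.
Total = 3.

3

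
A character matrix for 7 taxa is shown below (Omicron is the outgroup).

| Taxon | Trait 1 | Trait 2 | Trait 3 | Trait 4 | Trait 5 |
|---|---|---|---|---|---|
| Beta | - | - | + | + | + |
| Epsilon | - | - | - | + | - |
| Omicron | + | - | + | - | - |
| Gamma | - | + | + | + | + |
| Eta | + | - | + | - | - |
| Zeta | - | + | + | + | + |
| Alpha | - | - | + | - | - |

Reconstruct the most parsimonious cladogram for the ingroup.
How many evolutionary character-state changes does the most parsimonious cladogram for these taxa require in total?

Character polarity is set by the outgroup: the derived state is whichever differs from the outgroup's state, so for Trait 1, Trait 3 the derived state is '-', and for the remaining characters it is '+'.
Only Alpha, Beta, Epsilon, Gamma, and Zeta show the derived state '-' for Trait 1, supporting them as a clade.
Trait 2: derived state '+' in Gamma and Zeta only — synapomorphy for {Gamma, Zeta}.
Trait 3 (derived state '-') is unique to Epsilon (autapomorphy; uninformative for grouping).
Only Beta, Epsilon, Gamma, and Zeta show the derived state '+' for Trait 4, supporting them as a clade.
Only Beta, Gamma, and Zeta show the derived state '+' for Trait 5, supporting them as a clade.
Most parsimonious ingroup topology: ((Alpha,(Epsilon,((Gamma,Zeta),Beta))),Eta).
Changes per character on this tree: Trait 1: 1; Trait 2: 1; Trait 3: 1; Trait 4: 1; Trait 5: 1.
Total = 5.

5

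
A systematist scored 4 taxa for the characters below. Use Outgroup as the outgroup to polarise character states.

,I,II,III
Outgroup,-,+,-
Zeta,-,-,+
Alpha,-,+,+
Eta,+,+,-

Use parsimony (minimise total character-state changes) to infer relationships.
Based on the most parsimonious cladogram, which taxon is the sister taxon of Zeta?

Character polarity is set by the outgroup: the derived state is whichever differs from the outgroup's state, so for II the derived state is '-', and for the remaining characters it is '+'.
I: derived state '+' in Eta only — an autapomorphy, so it tells us nothing about relationships among taxa.
II: derived state '-' in Zeta only — an autapomorphy, so it tells us nothing about relationships among taxa.
Only Alpha and Zeta show the derived state '+' for III, supporting them as a clade.
Most parsimonious ingroup topology: ((Zeta,Alpha),Eta).
Zeta and Alpha form a cherry on this tree, so they are sister taxa.

Alpha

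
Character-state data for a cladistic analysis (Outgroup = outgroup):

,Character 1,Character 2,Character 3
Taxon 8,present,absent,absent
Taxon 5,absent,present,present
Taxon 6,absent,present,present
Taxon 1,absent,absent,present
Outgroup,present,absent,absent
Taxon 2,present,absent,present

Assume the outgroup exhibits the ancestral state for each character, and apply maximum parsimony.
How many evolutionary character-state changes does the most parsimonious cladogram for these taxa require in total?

Character polarity is set by the outgroup: the derived state is whichever differs from the outgroup's state, so for Character 1 the derived state is 'absent', and for the remaining characters it is 'present'.
Only Taxon 1, Taxon 5, and Taxon 6 show the derived state 'absent' for Character 1, supporting them as a clade.
Only Taxon 5 and Taxon 6 show the derived state 'present' for Character 2, supporting them as a clade.
Character 3: derived state 'present' in Taxon 1, Taxon 2, Taxon 5, and Taxon 6 only — synapomorphy for {Taxon 1, Taxon 2, Taxon 5, Taxon 6}.
Most parsimonious ingroup topology: (Taxon 8,(((Taxon 5,Taxon 6),Taxon 1),Taxon 2)).
Changes per character on this tree: Character 1: 1; Character 2: 1; Character 3: 1.
Total = 3.

3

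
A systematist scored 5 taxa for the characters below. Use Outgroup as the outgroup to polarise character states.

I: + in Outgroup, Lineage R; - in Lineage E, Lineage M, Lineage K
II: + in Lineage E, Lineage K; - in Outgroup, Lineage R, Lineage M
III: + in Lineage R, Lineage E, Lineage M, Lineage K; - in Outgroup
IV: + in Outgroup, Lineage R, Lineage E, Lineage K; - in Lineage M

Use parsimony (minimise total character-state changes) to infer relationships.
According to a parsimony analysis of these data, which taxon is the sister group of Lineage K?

Lineage E

Character polarity is set by the outgroup: the derived state is whichever differs from the outgroup's state, so for I, IV the derived state is '-', and for the remaining characters it is '+'.
I: derived state '-' in Lineage E, Lineage K, and Lineage M only — synapomorphy for {Lineage E, Lineage K, Lineage M}.
II: derived state '+' in Lineage E and Lineage K only — synapomorphy for {Lineage E, Lineage K}.
All ingroup taxa share the derived state '+' for III; it defines the ingroup but does not resolve relationships within it.
IV (derived state '-') is unique to Lineage M (autapomorphy; uninformative for grouping).
Most parsimonious ingroup topology: (Lineage R,((Lineage E,Lineage K),Lineage M)).
Lineage K and Lineage E form a cherry on this tree, so they are sister taxa.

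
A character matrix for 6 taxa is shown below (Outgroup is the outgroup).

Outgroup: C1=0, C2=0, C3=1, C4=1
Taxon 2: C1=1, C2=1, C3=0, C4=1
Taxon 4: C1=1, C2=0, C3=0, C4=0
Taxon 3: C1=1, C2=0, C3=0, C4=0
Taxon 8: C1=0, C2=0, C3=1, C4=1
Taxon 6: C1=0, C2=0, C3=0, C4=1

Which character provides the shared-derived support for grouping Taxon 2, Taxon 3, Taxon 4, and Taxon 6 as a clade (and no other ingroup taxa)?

C3

Character polarity is set by the outgroup: the derived state is whichever differs from the outgroup's state, so for C3, C4 the derived state is '0', and for the remaining characters it is '1'.
Only Taxon 2, Taxon 3, and Taxon 4 show the derived state '1' for C1, supporting them as a clade.
C2: derived state '1' in Taxon 2 only — an autapomorphy, so it tells us nothing about relationships among taxa.
Only Taxon 2, Taxon 3, Taxon 4, and Taxon 6 show the derived state '0' for C3, supporting them as a clade.
Only Taxon 3 and Taxon 4 show the derived state '0' for C4, supporting them as a clade.
Most parsimonious ingroup topology: (((Taxon 2,(Taxon 4,Taxon 3)),Taxon 6),Taxon 8).
The clade {Taxon 2, Taxon 3, Taxon 4, Taxon 6} is supported by C3: its derived state '0' occurs in exactly those taxa and in no other taxon (including the outgroup).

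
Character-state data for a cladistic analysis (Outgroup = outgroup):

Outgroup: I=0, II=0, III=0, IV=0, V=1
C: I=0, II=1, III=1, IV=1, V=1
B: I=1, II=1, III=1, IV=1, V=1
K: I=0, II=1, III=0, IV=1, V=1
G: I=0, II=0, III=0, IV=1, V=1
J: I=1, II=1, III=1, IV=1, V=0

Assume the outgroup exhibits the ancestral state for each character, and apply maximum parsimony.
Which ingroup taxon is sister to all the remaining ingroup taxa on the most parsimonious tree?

Character polarity is set by the outgroup: the derived state is whichever differs from the outgroup's state, so for V the derived state is '0', and for the remaining characters it is '1'.
I: derived state '1' in B and J only — synapomorphy for {B, J}.
Only B, C, J, and K show the derived state '1' for II, supporting them as a clade.
III (derived state '1') is shared by B, C, and J — a synapomorphy uniting that clade.
All ingroup taxa share the derived state '1' for IV; it defines the ingroup but does not resolve relationships within it.
V (derived state '0') is unique to J (autapomorphy; uninformative for grouping).
Most parsimonious ingroup topology: (((C,(B,J)),K),G).
G is sister to the clade containing all other ingroup taxa, so it is the earliest-diverging (most basal) ingroup lineage.

G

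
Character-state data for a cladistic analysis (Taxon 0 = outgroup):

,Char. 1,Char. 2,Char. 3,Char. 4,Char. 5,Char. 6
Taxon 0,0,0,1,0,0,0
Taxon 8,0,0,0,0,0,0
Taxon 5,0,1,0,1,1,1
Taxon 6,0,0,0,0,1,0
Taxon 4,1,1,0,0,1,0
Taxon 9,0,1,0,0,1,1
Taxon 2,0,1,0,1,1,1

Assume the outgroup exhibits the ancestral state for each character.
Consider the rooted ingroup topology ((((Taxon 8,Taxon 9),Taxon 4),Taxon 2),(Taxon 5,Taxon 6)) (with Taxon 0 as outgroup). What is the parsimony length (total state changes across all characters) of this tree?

Map each character onto ((((Taxon 8,Taxon 9),Taxon 4),Taxon 2),(Taxon 5,Taxon 6)) (rooted by Taxon 0) and count the minimum state changes it requires (Fitch parsimony):
Char. 1: 1; Char. 2: 3; Char. 3: 1; Char. 4: 2; Char. 5: 2; Char. 6: 3.
Total tree length = 12.

12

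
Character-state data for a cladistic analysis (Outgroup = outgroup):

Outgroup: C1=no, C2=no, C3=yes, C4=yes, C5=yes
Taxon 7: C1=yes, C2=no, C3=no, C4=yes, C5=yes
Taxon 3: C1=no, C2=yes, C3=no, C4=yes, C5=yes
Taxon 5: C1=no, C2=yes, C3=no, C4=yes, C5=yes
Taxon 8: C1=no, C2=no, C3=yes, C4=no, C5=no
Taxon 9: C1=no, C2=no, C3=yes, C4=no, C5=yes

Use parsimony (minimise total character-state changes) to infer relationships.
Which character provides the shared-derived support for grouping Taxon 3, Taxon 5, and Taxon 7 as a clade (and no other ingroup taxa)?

Character polarity is set by the outgroup: the derived state is whichever differs from the outgroup's state, so for C3, C4, C5 the derived state is 'no', and for the remaining characters it is 'yes'.
C1: derived state 'yes' in Taxon 7 only — an autapomorphy, so it tells us nothing about relationships among taxa.
C2 (derived state 'yes') is shared by Taxon 3 and Taxon 5 — a synapomorphy uniting that clade.
C3: derived state 'no' in Taxon 3, Taxon 5, and Taxon 7 only — synapomorphy for {Taxon 3, Taxon 5, Taxon 7}.
C4: derived state 'no' in Taxon 8 and Taxon 9 only — synapomorphy for {Taxon 8, Taxon 9}.
C5: derived state 'no' in Taxon 8 only — an autapomorphy, so it tells us nothing about relationships among taxa.
Most parsimonious ingroup topology: ((Taxon 7,(Taxon 3,Taxon 5)),(Taxon 8,Taxon 9)).
The clade {Taxon 3, Taxon 5, Taxon 7} is supported by C3: its derived state 'no' occurs in exactly those taxa and in no other taxon (including the outgroup).

C3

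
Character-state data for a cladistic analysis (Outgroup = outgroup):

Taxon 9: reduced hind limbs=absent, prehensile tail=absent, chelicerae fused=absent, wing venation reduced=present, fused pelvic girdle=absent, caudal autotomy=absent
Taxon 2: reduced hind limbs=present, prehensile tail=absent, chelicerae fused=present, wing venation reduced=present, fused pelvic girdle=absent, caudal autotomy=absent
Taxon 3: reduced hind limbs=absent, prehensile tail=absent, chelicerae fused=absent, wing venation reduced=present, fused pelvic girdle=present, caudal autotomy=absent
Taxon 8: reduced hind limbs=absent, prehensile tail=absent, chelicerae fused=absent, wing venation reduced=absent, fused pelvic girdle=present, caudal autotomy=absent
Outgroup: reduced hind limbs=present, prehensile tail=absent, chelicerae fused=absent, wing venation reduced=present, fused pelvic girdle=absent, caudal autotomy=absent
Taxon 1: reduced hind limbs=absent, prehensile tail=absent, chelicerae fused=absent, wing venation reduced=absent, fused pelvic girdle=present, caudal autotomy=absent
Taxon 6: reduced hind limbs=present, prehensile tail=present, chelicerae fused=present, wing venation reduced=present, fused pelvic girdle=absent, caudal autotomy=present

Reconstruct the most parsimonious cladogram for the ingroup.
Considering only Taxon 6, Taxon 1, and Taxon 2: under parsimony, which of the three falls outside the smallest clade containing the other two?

Taxon 1

Character polarity is set by the outgroup: the derived state is whichever differs from the outgroup's state, so for reduced hind limbs, wing venation reduced the derived state is 'absent', and for the remaining characters it is 'present'.
Only Taxon 1, Taxon 3, Taxon 8, and Taxon 9 show the derived state 'absent' for reduced hind limbs, supporting them as a clade.
prehensile tail: derived state 'present' in Taxon 6 only — an autapomorphy, so it tells us nothing about relationships among taxa.
Only Taxon 2 and Taxon 6 show the derived state 'present' for chelicerae fused, supporting them as a clade.
Only Taxon 1 and Taxon 8 show the derived state 'absent' for wing venation reduced, supporting them as a clade.
fused pelvic girdle: derived state 'present' in Taxon 1, Taxon 3, and Taxon 8 only — synapomorphy for {Taxon 1, Taxon 3, Taxon 8}.
caudal autotomy: derived state 'present' in Taxon 6 only — an autapomorphy, so it tells us nothing about relationships among taxa.
Most parsimonious ingroup topology: ((Taxon 2,Taxon 6),(((Taxon 1,Taxon 8),Taxon 3),Taxon 9)).
Taxon 2 and Taxon 6 share a more recent common ancestor with each other than either does with Taxon 1, so Taxon 1 is the least closely related of the three.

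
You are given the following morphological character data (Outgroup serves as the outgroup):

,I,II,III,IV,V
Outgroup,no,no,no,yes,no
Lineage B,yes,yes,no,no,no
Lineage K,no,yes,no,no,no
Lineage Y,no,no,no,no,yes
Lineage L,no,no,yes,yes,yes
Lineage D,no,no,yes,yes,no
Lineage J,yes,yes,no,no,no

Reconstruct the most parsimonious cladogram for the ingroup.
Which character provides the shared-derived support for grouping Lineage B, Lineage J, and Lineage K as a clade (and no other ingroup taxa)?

II

Character polarity is set by the outgroup: the derived state is whichever differs from the outgroup's state, so for IV the derived state is 'no', and for the remaining characters it is 'yes'.
Only Lineage B and Lineage J show the derived state 'yes' for I, supporting them as a clade.
Only Lineage B, Lineage J, and Lineage K show the derived state 'yes' for II, supporting them as a clade.
III: derived state 'yes' in Lineage D and Lineage L only — synapomorphy for {Lineage D, Lineage L}.
IV: derived state 'no' in Lineage B, Lineage J, Lineage K, and Lineage Y only — synapomorphy for {Lineage B, Lineage J, Lineage K, Lineage Y}.
V groups Lineage L and Lineage Y, which is incompatible with the clades supported by the remaining characters; treating it as convergent (homoplasy) costs fewer steps than any alternative tree.
Most parsimonious ingroup topology: ((((Lineage B,Lineage J),Lineage K),Lineage Y),(Lineage L,Lineage D)).
The clade {Lineage B, Lineage J, Lineage K} is supported by II: its derived state 'yes' occurs in exactly those taxa and in no other taxon (including the outgroup).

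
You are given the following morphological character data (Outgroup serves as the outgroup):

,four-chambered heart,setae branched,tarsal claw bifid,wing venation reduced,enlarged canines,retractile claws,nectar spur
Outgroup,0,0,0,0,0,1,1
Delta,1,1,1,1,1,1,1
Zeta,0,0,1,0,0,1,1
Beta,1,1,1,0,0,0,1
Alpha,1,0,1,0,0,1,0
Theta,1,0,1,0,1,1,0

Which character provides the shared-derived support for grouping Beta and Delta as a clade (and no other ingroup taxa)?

Character polarity is set by the outgroup: the derived state is whichever differs from the outgroup's state, so for retractile claws, nectar spur the derived state is '0', and for the remaining characters it is '1'.
Only Alpha, Beta, Delta, and Theta show the derived state '1' for four-chambered heart, supporting them as a clade.
setae branched: derived state '1' in Beta and Delta only — synapomorphy for {Beta, Delta}.
All ingroup taxa share the derived state '1' for tarsal claw bifid; it defines the ingroup but does not resolve relationships within it.
wing venation reduced (derived state '1') is unique to Delta (autapomorphy; uninformative for grouping).
enlarged canines (state '1') occurs in Delta and Theta but conflicts with the nesting implied by the other characters — most parsimoniously interpreted as homoplasy.
retractile claws: derived state '0' in Beta only — an autapomorphy, so it tells us nothing about relationships among taxa.
nectar spur (derived state '0') is shared by Alpha and Theta — a synapomorphy uniting that clade.
Most parsimonious ingroup topology: (((Delta,Beta),(Alpha,Theta)),Zeta).
The clade {Beta, Delta} is supported by setae branched: its derived state '1' occurs in exactly those taxa and in no other taxon (including the outgroup).

setae branched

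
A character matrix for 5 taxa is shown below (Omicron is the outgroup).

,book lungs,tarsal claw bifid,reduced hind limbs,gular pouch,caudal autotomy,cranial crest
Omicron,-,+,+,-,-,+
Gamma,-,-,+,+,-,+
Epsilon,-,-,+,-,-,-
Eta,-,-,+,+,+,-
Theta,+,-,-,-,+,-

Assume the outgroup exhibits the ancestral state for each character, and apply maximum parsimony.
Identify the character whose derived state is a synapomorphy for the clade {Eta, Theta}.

caudal autotomy

Character polarity is set by the outgroup: the derived state is whichever differs from the outgroup's state, so for tarsal claw bifid, reduced hind limbs, cranial crest the derived state is '-', and for the remaining characters it is '+'.
book lungs: derived state '+' in Theta only — an autapomorphy, so it tells us nothing about relationships among taxa.
All ingroup taxa share the derived state '-' for tarsal claw bifid; it defines the ingroup but does not resolve relationships within it.
reduced hind limbs (derived state '-') is unique to Theta (autapomorphy; uninformative for grouping).
gular pouch groups Eta and Gamma, which is incompatible with the clades supported by the remaining characters; treating it as convergent (homoplasy) costs fewer steps than any alternative tree.
caudal autotomy: derived state '+' in Eta and Theta only — synapomorphy for {Eta, Theta}.
cranial crest: derived state '-' in Epsilon, Eta, and Theta only — synapomorphy for {Epsilon, Eta, Theta}.
Most parsimonious ingroup topology: (Gamma,(Epsilon,(Eta,Theta))).
The clade {Eta, Theta} is supported by caudal autotomy: its derived state '+' occurs in exactly those taxa and in no other taxon (including the outgroup).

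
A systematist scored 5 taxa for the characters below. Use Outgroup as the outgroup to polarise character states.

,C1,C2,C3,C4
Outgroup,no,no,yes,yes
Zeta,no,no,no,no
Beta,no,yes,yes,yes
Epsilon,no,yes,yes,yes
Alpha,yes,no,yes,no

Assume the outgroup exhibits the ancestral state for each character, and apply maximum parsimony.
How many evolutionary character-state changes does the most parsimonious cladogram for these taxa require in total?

Character polarity is set by the outgroup: the derived state is whichever differs from the outgroup's state, so for C3, C4 the derived state is 'no', and for the remaining characters it is 'yes'.
C1 (derived state 'yes') is unique to Alpha (autapomorphy; uninformative for grouping).
C2: derived state 'yes' in Beta and Epsilon only — synapomorphy for {Beta, Epsilon}.
C3: derived state 'no' in Zeta only — an autapomorphy, so it tells us nothing about relationships among taxa.
C4: derived state 'no' in Alpha and Zeta only — synapomorphy for {Alpha, Zeta}.
Most parsimonious ingroup topology: ((Zeta,Alpha),(Beta,Epsilon)).
Changes per character on this tree: C1: 1; C2: 1; C3: 1; C4: 1.
Total = 4.

4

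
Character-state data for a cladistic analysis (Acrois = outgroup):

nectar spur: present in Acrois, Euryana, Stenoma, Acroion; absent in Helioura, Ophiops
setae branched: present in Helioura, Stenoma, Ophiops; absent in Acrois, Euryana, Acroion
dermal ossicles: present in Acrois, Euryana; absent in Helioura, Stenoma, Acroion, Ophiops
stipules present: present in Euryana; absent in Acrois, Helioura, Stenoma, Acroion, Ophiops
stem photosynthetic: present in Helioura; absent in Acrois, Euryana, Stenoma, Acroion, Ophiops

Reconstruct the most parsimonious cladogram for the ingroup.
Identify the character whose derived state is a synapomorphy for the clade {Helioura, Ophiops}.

nectar spur

Character polarity is set by the outgroup: the derived state is whichever differs from the outgroup's state, so for nectar spur, dermal ossicles the derived state is 'absent', and for the remaining characters it is 'present'.
nectar spur (derived state 'absent') is shared by Helioura and Ophiops — a synapomorphy uniting that clade.
setae branched: derived state 'present' in Helioura, Ophiops, and Stenoma only — synapomorphy for {Helioura, Ophiops, Stenoma}.
dermal ossicles: derived state 'absent' in Acroion, Helioura, Ophiops, and Stenoma only — synapomorphy for {Acroion, Helioura, Ophiops, Stenoma}.
stipules present: derived state 'present' in Euryana only — an autapomorphy, so it tells us nothing about relationships among taxa.
stem photosynthetic: derived state 'present' in Helioura only — an autapomorphy, so it tells us nothing about relationships among taxa.
Most parsimonious ingroup topology: (Euryana,(((Helioura,Ophiops),Stenoma),Acroion)).
The clade {Helioura, Ophiops} is supported by nectar spur: its derived state 'absent' occurs in exactly those taxa and in no other taxon (including the outgroup).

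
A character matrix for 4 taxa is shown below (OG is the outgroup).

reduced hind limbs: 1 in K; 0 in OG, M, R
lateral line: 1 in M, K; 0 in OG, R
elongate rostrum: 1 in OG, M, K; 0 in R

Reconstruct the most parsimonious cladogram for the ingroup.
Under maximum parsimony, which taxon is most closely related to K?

Character polarity is set by the outgroup: the derived state is whichever differs from the outgroup's state, so for elongate rostrum the derived state is '0', and for the remaining characters it is '1'.
reduced hind limbs (derived state '1') is unique to K (autapomorphy; uninformative for grouping).
lateral line: derived state '1' in K and M only — synapomorphy for {K, M}.
elongate rostrum (derived state '0') is unique to R (autapomorphy; uninformative for grouping).
Most parsimonious ingroup topology: ((M,K),R).
K and M form a cherry on this tree, so they are sister taxa.

M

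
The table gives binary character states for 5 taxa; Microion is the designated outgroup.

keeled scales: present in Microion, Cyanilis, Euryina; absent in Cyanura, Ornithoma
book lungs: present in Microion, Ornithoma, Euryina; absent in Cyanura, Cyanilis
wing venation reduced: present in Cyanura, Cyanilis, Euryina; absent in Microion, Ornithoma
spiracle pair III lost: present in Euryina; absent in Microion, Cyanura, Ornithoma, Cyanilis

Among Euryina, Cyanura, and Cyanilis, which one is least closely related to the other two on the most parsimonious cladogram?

Character polarity is set by the outgroup: the derived state is whichever differs from the outgroup's state, so for keeled scales, book lungs the derived state is 'absent', and for the remaining characters it is 'present'.
keeled scales groups Cyanura and Ornithoma, which is incompatible with the clades supported by the remaining characters; treating it as convergent (homoplasy) costs fewer steps than any alternative tree.
book lungs (derived state 'absent') is shared by Cyanilis and Cyanura — a synapomorphy uniting that clade.
wing venation reduced (derived state 'present') is shared by Cyanilis, Cyanura, and Euryina — a synapomorphy uniting that clade.
spiracle pair III lost: derived state 'present' in Euryina only — an autapomorphy, so it tells us nothing about relationships among taxa.
Most parsimonious ingroup topology: (((Cyanura,Cyanilis),Euryina),Ornithoma).
Cyanilis and Cyanura share a more recent common ancestor with each other than either does with Euryina, so Euryina is the least closely related of the three.

Euryina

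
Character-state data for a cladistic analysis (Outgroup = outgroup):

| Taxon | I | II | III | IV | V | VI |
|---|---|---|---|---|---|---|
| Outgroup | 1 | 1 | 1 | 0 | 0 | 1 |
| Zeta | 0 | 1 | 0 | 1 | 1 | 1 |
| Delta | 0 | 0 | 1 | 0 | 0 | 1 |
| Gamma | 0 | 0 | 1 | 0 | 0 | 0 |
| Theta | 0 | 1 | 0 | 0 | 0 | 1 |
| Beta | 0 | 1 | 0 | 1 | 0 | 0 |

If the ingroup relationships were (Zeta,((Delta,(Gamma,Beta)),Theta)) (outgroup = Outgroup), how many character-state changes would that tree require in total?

10

Map each character onto (Zeta,((Delta,(Gamma,Beta)),Theta)) (rooted by Outgroup) and count the minimum state changes it requires (Fitch parsimony):
I: 1; II: 2; III: 3; IV: 2; V: 1; VI: 1.
Total tree length = 10.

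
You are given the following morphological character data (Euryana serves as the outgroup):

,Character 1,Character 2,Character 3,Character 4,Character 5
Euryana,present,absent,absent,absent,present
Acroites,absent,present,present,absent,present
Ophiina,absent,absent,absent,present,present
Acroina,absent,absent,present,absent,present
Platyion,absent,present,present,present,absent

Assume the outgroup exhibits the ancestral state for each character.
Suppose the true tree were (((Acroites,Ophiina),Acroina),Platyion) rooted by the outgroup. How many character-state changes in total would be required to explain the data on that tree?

Map each character onto (((Acroites,Ophiina),Acroina),Platyion) (rooted by Euryana) and count the minimum state changes it requires (Fitch parsimony):
Character 1: 1; Character 2: 2; Character 3: 2; Character 4: 2; Character 5: 1.
Total tree length = 8.

8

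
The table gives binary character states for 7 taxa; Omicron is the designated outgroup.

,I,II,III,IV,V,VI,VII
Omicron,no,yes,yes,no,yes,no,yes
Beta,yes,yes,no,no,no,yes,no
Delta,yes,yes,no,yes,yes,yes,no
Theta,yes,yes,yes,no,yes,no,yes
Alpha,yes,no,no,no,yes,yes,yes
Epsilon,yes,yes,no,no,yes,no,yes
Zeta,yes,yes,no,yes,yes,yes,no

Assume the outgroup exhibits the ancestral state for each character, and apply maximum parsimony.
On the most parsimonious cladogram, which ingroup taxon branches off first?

Theta

Character polarity is set by the outgroup: the derived state is whichever differs from the outgroup's state, so for II, III, V, VII the derived state is 'no', and for the remaining characters it is 'yes'.
All ingroup taxa share the derived state 'yes' for I; it defines the ingroup but does not resolve relationships within it.
II: derived state 'no' in Alpha only — an autapomorphy, so it tells us nothing about relationships among taxa.
Only Alpha, Beta, Delta, Epsilon, and Zeta show the derived state 'no' for III, supporting them as a clade.
IV: derived state 'yes' in Delta and Zeta only — synapomorphy for {Delta, Zeta}.
V: derived state 'no' in Beta only — an autapomorphy, so it tells us nothing about relationships among taxa.
Only Alpha, Beta, Delta, and Zeta show the derived state 'yes' for VI, supporting them as a clade.
VII: derived state 'no' in Beta, Delta, and Zeta only — synapomorphy for {Beta, Delta, Zeta}.
Most parsimonious ingroup topology: ((((Beta,(Delta,Zeta)),Alpha),Epsilon),Theta).
Theta is sister to the clade containing all other ingroup taxa, so it is the earliest-diverging (most basal) ingroup lineage.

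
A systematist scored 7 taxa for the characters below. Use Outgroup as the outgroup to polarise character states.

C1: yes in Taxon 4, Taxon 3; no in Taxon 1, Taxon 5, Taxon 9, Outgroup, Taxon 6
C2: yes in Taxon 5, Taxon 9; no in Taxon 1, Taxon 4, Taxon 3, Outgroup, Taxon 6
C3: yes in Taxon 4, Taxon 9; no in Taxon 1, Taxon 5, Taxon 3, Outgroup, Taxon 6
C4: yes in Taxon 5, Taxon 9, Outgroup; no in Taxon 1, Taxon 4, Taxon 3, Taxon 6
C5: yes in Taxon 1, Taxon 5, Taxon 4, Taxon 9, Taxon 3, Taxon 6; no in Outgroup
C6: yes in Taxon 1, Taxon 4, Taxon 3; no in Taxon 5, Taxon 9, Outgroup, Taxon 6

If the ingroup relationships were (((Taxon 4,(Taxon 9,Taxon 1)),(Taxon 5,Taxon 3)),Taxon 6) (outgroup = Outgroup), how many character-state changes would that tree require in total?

Map each character onto (((Taxon 4,(Taxon 9,Taxon 1)),(Taxon 5,Taxon 3)),Taxon 6) (rooted by Outgroup) and count the minimum state changes it requires (Fitch parsimony):
C1: 2; C2: 2; C3: 2; C4: 3; C5: 1; C6: 3.
Total tree length = 13.

13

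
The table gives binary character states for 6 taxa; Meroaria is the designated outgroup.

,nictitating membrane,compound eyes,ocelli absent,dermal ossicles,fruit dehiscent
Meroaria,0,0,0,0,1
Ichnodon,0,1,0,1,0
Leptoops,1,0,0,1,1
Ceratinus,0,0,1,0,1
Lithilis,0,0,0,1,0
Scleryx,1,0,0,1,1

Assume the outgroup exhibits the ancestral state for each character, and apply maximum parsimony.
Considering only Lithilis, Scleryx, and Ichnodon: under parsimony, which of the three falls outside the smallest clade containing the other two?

Scleryx

Character polarity is set by the outgroup: the derived state is whichever differs from the outgroup's state, so for fruit dehiscent the derived state is '0', and for the remaining characters it is '1'.
nictitating membrane (derived state '1') is shared by Leptoops and Scleryx — a synapomorphy uniting that clade.
compound eyes: derived state '1' in Ichnodon only — an autapomorphy, so it tells us nothing about relationships among taxa.
ocelli absent (derived state '1') is unique to Ceratinus (autapomorphy; uninformative for grouping).
dermal ossicles (derived state '1') is shared by Ichnodon, Leptoops, Lithilis, and Scleryx — a synapomorphy uniting that clade.
Only Ichnodon and Lithilis show the derived state '0' for fruit dehiscent, supporting them as a clade.
Most parsimonious ingroup topology: (((Ichnodon,Lithilis),(Leptoops,Scleryx)),Ceratinus).
Lithilis and Ichnodon share a more recent common ancestor with each other than either does with Scleryx, so Scleryx is the least closely related of the three.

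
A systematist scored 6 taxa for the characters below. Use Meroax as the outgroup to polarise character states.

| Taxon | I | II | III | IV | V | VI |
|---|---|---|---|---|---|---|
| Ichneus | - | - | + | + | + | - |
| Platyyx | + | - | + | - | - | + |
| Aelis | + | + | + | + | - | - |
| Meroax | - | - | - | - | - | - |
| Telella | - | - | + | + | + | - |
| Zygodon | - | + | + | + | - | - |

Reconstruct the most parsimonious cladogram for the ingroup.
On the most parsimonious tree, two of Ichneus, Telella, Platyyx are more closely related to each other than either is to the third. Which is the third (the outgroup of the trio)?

The outgroup has state '-' for every character, so '+' is the derived state throughout.
I (state '+') occurs in Aelis and Platyyx but conflicts with the nesting implied by the other characters — most parsimoniously interpreted as homoplasy.
II (derived state '+') is shared by Aelis and Zygodon — a synapomorphy uniting that clade.
All ingroup taxa share the derived state '+' for III; it defines the ingroup but does not resolve relationships within it.
Only Aelis, Ichneus, Telella, and Zygodon show the derived state '+' for IV, supporting them as a clade.
V (derived state '+') is shared by Ichneus and Telella — a synapomorphy uniting that clade.
VI: derived state '+' in Platyyx only — an autapomorphy, so it tells us nothing about relationships among taxa.
Most parsimonious ingroup topology: (((Zygodon,Aelis),(Telella,Ichneus)),Platyyx).
Telella and Ichneus share a more recent common ancestor with each other than either does with Platyyx, so Platyyx is the least closely related of the three.

Platyyx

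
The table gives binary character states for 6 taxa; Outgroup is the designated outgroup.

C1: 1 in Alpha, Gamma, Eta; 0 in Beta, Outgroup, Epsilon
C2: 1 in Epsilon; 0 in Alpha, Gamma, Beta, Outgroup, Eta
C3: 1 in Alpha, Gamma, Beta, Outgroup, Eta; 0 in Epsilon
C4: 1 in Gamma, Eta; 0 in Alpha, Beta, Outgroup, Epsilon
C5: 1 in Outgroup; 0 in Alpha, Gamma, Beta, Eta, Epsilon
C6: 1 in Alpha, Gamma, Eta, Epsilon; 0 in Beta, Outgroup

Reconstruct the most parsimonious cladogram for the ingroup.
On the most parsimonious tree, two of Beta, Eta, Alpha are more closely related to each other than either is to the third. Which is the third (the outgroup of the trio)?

Beta

Character polarity is set by the outgroup: the derived state is whichever differs from the outgroup's state, so for C3, C5 the derived state is '0', and for the remaining characters it is '1'.
C1: derived state '1' in Alpha, Eta, and Gamma only — synapomorphy for {Alpha, Eta, Gamma}.
C2: derived state '1' in Epsilon only — an autapomorphy, so it tells us nothing about relationships among taxa.
C3: derived state '0' in Epsilon only — an autapomorphy, so it tells us nothing about relationships among taxa.
Only Eta and Gamma show the derived state '1' for C4, supporting them as a clade.
All ingroup taxa share the derived state '0' for C5; it defines the ingroup but does not resolve relationships within it.
C6: derived state '1' in Alpha, Epsilon, Eta, and Gamma only — synapomorphy for {Alpha, Epsilon, Eta, Gamma}.
Most parsimonious ingroup topology: ((((Gamma,Eta),Alpha),Epsilon),Beta).
Eta and Alpha share a more recent common ancestor with each other than either does with Beta, so Beta is the least closely related of the three.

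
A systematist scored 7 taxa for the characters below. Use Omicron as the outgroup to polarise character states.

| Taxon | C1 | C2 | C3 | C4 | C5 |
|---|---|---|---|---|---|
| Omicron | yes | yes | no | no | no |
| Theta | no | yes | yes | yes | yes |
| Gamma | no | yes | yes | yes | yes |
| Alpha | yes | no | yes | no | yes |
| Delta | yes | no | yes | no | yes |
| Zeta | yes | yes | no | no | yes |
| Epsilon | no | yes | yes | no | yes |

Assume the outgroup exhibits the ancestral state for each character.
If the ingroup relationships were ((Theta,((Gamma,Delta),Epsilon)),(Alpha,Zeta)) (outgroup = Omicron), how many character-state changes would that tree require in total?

Map each character onto ((Theta,((Gamma,Delta),Epsilon)),(Alpha,Zeta)) (rooted by Omicron) and count the minimum state changes it requires (Fitch parsimony):
C1: 2; C2: 2; C3: 2; C4: 2; C5: 1.
Total tree length = 9.

9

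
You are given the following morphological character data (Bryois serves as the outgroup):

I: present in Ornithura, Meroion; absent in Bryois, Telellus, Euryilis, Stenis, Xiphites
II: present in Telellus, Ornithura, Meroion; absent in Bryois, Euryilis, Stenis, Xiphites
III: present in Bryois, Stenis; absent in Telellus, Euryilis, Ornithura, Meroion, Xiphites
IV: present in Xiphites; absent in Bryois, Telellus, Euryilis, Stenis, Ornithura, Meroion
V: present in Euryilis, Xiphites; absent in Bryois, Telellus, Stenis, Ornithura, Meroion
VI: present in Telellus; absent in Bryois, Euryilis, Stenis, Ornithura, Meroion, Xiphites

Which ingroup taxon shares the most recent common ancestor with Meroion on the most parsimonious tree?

Character polarity is set by the outgroup: the derived state is whichever differs from the outgroup's state, so for III the derived state is 'absent', and for the remaining characters it is 'present'.
I (derived state 'present') is shared by Meroion and Ornithura — a synapomorphy uniting that clade.
II: derived state 'present' in Meroion, Ornithura, and Telellus only — synapomorphy for {Meroion, Ornithura, Telellus}.
III: derived state 'absent' in Euryilis, Meroion, Ornithura, Telellus, and Xiphites only — synapomorphy for {Euryilis, Meroion, Ornithura, Telellus, Xiphites}.
IV (derived state 'present') is unique to Xiphites (autapomorphy; uninformative for grouping).
V (derived state 'present') is shared by Euryilis and Xiphites — a synapomorphy uniting that clade.
VI: derived state 'present' in Telellus only — an autapomorphy, so it tells us nothing about relationships among taxa.
Most parsimonious ingroup topology: (((Telellus,(Ornithura,Meroion)),(Euryilis,Xiphites)),Stenis).
Meroion and Ornithura form a cherry on this tree, so they are sister taxa.

Ornithura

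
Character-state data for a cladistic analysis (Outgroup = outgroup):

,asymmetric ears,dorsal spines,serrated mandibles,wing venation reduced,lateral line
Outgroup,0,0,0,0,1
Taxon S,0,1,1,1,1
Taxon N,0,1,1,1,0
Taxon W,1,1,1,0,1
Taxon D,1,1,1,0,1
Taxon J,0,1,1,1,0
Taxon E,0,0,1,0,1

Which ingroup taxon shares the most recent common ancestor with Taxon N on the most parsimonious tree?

Character polarity is set by the outgroup: the derived state is whichever differs from the outgroup's state, so for lateral line the derived state is '0', and for the remaining characters it is '1'.
asymmetric ears (derived state '1') is shared by Taxon D and Taxon W — a synapomorphy uniting that clade.
dorsal spines (derived state '1') is shared by Taxon D, Taxon J, Taxon N, Taxon S, and Taxon W — a synapomorphy uniting that clade.
All ingroup taxa share the derived state '1' for serrated mandibles; it defines the ingroup but does not resolve relationships within it.
wing venation reduced: derived state '1' in Taxon J, Taxon N, and Taxon S only — synapomorphy for {Taxon J, Taxon N, Taxon S}.
Only Taxon J and Taxon N show the derived state '0' for lateral line, supporting them as a clade.
Most parsimonious ingroup topology: (((Taxon S,(Taxon N,Taxon J)),(Taxon W,Taxon D)),Taxon E).
Taxon N and Taxon J form a cherry on this tree, so they are sister taxa.

Taxon J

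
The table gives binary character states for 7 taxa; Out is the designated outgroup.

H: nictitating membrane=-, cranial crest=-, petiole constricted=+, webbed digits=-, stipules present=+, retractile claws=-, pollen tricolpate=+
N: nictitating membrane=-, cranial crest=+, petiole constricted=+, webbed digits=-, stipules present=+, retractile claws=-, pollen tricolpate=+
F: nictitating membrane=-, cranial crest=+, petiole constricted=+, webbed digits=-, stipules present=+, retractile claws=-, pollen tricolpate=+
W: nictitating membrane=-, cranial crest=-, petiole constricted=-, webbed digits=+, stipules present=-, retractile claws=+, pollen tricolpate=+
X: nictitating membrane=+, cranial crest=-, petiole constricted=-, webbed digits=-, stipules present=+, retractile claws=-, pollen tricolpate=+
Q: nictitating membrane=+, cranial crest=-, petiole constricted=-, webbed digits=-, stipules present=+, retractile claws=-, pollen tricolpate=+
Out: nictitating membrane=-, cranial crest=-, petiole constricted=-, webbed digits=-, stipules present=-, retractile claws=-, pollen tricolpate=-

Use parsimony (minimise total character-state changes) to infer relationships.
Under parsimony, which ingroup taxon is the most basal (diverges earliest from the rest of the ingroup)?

The outgroup has state '-' for every character, so '+' is the derived state throughout.
nictitating membrane: derived state '+' in Q and X only — synapomorphy for {Q, X}.
cranial crest (derived state '+') is shared by F and N — a synapomorphy uniting that clade.
petiole constricted: derived state '+' in F, H, and N only — synapomorphy for {F, H, N}.
webbed digits (derived state '+') is unique to W (autapomorphy; uninformative for grouping).
Only F, H, N, Q, and X show the derived state '+' for stipules present, supporting them as a clade.
retractile claws: derived state '+' in W only — an autapomorphy, so it tells us nothing about relationships among taxa.
All ingroup taxa share the derived state '+' for pollen tricolpate; it defines the ingroup but does not resolve relationships within it.
Most parsimonious ingroup topology: ((((N,F),H),(Q,X)),W).
W is sister to the clade containing all other ingroup taxa, so it is the earliest-diverging (most basal) ingroup lineage.

W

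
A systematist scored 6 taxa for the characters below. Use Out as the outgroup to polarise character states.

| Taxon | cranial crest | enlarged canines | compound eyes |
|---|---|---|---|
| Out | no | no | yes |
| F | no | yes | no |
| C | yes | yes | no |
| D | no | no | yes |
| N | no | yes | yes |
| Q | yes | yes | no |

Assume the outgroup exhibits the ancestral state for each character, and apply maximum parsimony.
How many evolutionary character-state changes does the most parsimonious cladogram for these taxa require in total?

Character polarity is set by the outgroup: the derived state is whichever differs from the outgroup's state, so for compound eyes the derived state is 'no', and for the remaining characters it is 'yes'.
Only C and Q show the derived state 'yes' for cranial crest, supporting them as a clade.
enlarged canines: derived state 'yes' in C, F, N, and Q only — synapomorphy for {C, F, N, Q}.
compound eyes: derived state 'no' in C, F, and Q only — synapomorphy for {C, F, Q}.
Most parsimonious ingroup topology: (((F,(C,Q)),N),D).
Changes per character on this tree: cranial crest: 1; enlarged canines: 1; compound eyes: 1.
Total = 3.

3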